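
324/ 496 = 81/ 124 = 0.65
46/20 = 23/10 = 2.30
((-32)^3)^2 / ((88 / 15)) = 2013265920 / 11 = 183024174.55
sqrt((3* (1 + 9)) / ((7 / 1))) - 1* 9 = -9 + sqrt(210) / 7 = -6.93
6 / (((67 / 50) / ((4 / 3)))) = 400 / 67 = 5.97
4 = 4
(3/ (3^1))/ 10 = 1/ 10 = 0.10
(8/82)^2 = 16/1681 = 0.01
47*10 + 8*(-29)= 238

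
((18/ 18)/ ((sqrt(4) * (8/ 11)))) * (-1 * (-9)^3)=8019/ 16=501.19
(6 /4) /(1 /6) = 9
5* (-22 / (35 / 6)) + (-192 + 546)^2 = 877080 / 7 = 125297.14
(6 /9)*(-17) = -34 /3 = -11.33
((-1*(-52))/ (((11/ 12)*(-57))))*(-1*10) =2080/ 209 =9.95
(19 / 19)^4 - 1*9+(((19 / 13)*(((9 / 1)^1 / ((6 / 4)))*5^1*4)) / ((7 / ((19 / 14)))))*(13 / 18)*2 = 6044 / 147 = 41.12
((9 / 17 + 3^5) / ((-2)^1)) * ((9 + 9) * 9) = -19725.88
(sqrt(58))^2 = 58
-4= -4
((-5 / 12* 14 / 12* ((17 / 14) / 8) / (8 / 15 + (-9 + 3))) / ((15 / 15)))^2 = 180625 / 991494144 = 0.00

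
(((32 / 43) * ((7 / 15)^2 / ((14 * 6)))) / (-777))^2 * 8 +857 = 857.00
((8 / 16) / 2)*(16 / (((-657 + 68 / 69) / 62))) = -17112 / 45265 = -0.38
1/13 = 0.08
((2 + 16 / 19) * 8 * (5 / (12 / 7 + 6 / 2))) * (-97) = -488880 / 209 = -2339.14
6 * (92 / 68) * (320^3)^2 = 148176371712000000 / 17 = 8716257159529411.76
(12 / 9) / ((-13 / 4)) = -16 / 39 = -0.41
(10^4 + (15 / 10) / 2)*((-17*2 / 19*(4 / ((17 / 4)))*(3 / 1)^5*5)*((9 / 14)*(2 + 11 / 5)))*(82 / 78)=-14347796004 / 247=-58088242.93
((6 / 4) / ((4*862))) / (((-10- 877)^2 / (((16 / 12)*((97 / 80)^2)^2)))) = 88529281 / 55557724405760000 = 0.00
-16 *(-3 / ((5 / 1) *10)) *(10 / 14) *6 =144 / 35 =4.11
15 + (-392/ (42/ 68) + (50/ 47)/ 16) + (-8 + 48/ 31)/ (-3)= -7196993/ 11656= -617.45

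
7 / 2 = 3.50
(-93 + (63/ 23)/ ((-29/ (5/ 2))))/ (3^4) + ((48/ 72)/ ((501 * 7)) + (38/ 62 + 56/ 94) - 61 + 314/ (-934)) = -1755569601286255/ 28649070572598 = -61.28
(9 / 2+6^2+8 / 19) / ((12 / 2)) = 1555 / 228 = 6.82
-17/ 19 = -0.89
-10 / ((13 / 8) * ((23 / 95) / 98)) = -744800 / 299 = -2490.97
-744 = -744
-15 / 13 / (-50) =3 / 130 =0.02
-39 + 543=504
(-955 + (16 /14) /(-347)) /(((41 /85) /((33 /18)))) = -2168922305 /597534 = -3629.79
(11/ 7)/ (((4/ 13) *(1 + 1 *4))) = 143/ 140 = 1.02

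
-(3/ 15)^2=-1/ 25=-0.04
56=56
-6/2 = -3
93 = 93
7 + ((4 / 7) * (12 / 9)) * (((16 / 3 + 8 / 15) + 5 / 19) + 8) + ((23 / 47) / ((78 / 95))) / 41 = 5331554429 / 299860470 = 17.78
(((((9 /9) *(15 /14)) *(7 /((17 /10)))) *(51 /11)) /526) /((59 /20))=2250 /170687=0.01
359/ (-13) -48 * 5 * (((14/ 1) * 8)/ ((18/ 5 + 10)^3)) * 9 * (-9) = 53518733/ 63869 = 837.95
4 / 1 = 4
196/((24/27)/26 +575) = 22932/67279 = 0.34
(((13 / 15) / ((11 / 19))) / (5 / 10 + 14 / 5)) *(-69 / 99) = -11362 / 35937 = -0.32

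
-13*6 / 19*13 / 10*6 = -32.02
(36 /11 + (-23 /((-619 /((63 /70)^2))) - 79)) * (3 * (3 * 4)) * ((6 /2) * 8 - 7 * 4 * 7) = 79787336436 /170225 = 468716.91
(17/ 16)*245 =4165/ 16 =260.31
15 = 15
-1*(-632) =632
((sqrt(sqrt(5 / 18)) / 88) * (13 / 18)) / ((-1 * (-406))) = 13 * 2^(3 / 4) * sqrt(3) * 5^(1 / 4) / 3858624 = 0.00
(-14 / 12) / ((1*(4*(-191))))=7 / 4584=0.00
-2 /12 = -1 /6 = -0.17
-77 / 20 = -3.85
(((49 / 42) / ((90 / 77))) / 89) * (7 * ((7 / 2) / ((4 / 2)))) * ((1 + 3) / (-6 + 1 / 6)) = -3773 / 40050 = -0.09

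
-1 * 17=-17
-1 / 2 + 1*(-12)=-25 / 2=-12.50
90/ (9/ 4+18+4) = 360/ 97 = 3.71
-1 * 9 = -9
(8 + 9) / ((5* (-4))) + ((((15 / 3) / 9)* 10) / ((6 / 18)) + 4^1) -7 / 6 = 373 / 20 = 18.65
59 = 59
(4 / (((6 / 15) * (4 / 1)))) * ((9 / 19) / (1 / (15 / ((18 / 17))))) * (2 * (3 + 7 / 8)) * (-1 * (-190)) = 197625 / 8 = 24703.12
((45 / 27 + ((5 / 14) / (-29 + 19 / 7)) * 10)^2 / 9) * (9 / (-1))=-714025 / 304704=-2.34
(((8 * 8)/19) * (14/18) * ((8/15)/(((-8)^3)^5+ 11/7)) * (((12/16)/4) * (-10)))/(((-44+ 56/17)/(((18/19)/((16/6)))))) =-3332/5127195710148695763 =-0.00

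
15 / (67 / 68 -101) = -340 / 2267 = -0.15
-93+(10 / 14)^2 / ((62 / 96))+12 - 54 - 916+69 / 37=-58920142 / 56203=-1048.35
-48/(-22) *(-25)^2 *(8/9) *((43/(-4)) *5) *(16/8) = -4300000/33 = -130303.03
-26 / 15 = -1.73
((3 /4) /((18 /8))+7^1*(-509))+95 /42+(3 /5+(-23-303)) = -816019 /210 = -3885.80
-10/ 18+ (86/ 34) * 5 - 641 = -628.91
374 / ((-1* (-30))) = 187 / 15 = 12.47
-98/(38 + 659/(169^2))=-2798978/1085977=-2.58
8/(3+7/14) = 16/7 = 2.29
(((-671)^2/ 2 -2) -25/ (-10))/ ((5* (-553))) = -225121/ 2765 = -81.42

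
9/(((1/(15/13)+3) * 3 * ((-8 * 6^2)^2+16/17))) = 0.00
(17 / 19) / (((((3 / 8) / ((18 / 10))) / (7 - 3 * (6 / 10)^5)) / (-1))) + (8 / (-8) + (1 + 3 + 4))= -6549443 / 296875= -22.06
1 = 1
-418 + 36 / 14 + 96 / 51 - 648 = -126324 / 119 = -1061.55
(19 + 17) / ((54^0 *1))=36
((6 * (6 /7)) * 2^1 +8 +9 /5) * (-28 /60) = -703 /75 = -9.37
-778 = -778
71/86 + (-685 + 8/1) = -58151/86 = -676.17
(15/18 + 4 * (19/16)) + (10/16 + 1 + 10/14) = 1331/168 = 7.92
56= 56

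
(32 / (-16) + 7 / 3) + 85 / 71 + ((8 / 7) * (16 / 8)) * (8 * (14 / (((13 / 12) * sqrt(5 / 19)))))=326 / 213 + 3072 * sqrt(95) / 65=462.18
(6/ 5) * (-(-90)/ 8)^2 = 1215/ 8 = 151.88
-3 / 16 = -0.19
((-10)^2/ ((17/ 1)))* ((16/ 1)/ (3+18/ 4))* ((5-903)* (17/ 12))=-143680/ 9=-15964.44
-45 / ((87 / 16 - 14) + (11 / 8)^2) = 2880 / 427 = 6.74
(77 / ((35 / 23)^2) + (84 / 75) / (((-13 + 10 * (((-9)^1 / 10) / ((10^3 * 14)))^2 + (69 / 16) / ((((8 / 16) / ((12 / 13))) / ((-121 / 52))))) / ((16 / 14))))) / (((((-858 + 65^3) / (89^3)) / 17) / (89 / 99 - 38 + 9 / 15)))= -53066.74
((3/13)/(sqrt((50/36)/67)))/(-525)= -3 * sqrt(134)/11375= -0.00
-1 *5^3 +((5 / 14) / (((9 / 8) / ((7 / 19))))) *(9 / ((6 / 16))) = -6965 / 57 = -122.19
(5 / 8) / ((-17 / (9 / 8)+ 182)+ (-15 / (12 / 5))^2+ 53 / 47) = 4230 / 1401511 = 0.00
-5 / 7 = -0.71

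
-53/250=-0.21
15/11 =1.36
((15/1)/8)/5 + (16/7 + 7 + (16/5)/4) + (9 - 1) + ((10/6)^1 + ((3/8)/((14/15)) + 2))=5407/240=22.53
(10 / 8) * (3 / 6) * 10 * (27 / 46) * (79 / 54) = 1975 / 368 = 5.37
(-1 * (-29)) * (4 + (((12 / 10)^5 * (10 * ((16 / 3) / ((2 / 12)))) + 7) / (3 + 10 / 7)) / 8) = 119893917 / 155000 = 773.51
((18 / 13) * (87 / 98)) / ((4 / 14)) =783 / 182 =4.30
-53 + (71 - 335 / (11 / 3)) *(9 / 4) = -1087 / 11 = -98.82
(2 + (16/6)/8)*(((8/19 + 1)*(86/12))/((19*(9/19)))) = 301/114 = 2.64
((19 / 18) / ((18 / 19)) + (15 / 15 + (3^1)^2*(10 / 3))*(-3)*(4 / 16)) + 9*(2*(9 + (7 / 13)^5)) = 4230883003 / 30074733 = 140.68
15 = 15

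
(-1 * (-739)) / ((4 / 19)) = 14041 / 4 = 3510.25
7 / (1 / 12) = 84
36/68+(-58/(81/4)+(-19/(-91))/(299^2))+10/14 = -18153740897/11202571107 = -1.62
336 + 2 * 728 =1792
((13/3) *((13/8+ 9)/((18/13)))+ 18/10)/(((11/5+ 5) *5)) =75713/77760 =0.97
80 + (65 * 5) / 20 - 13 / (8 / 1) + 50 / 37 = 28409 / 296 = 95.98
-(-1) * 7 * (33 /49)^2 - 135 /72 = 3567 /2744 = 1.30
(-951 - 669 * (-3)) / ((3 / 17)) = 5984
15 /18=5 /6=0.83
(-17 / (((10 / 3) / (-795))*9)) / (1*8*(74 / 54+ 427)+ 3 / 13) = 316251 / 2405890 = 0.13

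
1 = 1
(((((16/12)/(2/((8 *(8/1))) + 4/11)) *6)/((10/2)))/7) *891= 2509056/4865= 515.74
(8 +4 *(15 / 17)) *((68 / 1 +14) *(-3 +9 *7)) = 964320 / 17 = 56724.71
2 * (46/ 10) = 46/ 5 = 9.20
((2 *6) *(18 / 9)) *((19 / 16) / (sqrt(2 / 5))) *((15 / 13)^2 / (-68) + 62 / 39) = 1028527 *sqrt(10) / 45968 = 70.76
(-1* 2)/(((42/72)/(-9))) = 216/7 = 30.86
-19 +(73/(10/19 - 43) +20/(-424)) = -1776355/85542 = -20.77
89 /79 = 1.13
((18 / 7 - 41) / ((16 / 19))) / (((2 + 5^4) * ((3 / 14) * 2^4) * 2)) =-269 / 25344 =-0.01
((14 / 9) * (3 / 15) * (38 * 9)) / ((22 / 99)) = 2394 / 5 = 478.80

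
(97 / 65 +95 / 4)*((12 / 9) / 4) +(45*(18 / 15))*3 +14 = 184.41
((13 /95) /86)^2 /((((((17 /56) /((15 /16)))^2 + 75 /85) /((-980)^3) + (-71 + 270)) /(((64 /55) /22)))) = 11289786278400 /16776509293596111636973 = 0.00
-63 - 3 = -66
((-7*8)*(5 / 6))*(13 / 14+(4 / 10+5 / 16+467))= -21869.92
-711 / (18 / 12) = -474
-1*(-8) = 8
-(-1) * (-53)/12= -53/12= -4.42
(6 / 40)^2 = 9 / 400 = 0.02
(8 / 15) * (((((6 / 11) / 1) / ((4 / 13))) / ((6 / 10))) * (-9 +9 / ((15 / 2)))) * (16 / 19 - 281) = 3598348 / 1045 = 3443.40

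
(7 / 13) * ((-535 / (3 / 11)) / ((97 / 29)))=-315.80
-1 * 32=-32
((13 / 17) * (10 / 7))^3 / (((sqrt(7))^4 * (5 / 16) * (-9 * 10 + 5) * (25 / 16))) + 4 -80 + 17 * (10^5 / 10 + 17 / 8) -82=9538571383550227 / 56149497880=169878.12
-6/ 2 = -3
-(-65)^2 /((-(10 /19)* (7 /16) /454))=58311760 /7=8330251.43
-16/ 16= -1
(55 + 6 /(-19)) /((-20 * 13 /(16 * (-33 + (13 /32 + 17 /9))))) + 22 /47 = 433786459 /4179240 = 103.80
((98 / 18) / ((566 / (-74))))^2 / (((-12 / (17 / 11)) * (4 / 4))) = -55878473 / 856311588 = -0.07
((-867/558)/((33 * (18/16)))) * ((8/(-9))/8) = 1156/248589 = 0.00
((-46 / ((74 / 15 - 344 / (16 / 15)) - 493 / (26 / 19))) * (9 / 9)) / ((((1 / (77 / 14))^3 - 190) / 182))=-0.07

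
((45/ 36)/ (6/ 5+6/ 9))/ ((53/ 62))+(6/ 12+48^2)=6842081/ 2968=2305.28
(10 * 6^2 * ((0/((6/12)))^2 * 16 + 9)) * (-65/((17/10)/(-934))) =1967004000/17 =115706117.65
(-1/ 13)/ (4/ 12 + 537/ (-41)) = 123/ 20410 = 0.01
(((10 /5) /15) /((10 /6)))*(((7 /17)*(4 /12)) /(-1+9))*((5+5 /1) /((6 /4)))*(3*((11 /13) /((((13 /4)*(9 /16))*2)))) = 2464 /387855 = 0.01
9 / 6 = 3 / 2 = 1.50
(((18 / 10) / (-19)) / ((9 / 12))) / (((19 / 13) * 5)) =-156 / 9025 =-0.02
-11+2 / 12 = -65 / 6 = -10.83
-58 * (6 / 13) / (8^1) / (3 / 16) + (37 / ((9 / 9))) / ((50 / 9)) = -7271 / 650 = -11.19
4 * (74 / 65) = 296 / 65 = 4.55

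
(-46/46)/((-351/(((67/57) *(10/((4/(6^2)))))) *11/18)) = 1340/2717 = 0.49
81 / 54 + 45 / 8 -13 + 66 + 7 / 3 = 1499 / 24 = 62.46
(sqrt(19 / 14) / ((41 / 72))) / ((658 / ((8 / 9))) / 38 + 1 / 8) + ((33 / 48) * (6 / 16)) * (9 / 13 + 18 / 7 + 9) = 1368 * sqrt(266) / 213815 + 9207 / 2912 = 3.27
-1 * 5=-5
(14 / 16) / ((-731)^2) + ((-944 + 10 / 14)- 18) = -28765721303 / 29924216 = -961.29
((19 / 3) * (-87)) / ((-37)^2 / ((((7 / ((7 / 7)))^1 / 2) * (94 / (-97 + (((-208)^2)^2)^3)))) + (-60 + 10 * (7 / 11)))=-1994069 / 98754331358866247754327074979791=-0.00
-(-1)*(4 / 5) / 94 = 2 / 235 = 0.01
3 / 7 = 0.43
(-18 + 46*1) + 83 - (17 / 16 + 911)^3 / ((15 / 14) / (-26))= 282797224217947 / 15360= 18411277618.36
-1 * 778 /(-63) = 778 /63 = 12.35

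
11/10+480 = 4811/10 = 481.10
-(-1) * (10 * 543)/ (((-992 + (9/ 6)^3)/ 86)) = -3735840/ 7909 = -472.35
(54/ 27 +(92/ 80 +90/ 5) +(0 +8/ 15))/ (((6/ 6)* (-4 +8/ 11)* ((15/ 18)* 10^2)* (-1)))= 14311/ 180000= 0.08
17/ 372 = 0.05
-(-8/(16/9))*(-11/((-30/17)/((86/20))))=24123/200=120.62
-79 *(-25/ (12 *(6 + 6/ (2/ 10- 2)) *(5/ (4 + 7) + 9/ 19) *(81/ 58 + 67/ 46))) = 25029175/ 1073984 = 23.30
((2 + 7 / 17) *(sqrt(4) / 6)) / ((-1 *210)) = -41 / 10710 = -0.00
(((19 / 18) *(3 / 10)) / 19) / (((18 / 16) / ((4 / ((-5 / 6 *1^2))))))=-16 / 225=-0.07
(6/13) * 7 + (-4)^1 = -10/13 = -0.77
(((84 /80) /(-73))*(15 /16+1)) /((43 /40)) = -651 /25112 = -0.03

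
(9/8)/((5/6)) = 27/20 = 1.35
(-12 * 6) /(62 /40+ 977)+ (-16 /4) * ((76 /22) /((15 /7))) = -21061144 /3229215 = -6.52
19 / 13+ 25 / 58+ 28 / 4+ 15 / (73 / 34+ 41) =3406925 / 368706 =9.24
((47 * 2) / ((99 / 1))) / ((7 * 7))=94 / 4851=0.02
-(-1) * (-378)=-378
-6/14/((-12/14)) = 0.50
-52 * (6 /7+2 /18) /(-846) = 1586 /26649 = 0.06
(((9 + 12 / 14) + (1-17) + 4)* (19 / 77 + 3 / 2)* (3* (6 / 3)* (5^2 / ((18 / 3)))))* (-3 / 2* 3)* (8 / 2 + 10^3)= 227876625 / 539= 422776.67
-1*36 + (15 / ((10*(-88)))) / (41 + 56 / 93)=-24514263 / 680944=-36.00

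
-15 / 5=-3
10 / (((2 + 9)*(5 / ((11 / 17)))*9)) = 2 / 153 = 0.01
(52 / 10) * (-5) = -26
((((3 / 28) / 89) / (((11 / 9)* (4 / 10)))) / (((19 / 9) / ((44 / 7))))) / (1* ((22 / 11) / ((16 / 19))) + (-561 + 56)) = -4860 / 333176039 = -0.00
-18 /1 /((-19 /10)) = 180 /19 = 9.47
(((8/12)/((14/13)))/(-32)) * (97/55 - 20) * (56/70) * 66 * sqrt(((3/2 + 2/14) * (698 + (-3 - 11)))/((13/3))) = 3009 * sqrt(238602)/4900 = 299.96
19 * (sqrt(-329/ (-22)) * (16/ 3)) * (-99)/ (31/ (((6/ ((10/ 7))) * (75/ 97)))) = -143640 * sqrt(7238)/ 3007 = -4063.98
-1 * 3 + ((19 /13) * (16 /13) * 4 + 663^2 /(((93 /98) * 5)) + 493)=2439737956 /26195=93137.54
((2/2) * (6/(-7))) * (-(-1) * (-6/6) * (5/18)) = 5/21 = 0.24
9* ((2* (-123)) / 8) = -1107 / 4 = -276.75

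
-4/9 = -0.44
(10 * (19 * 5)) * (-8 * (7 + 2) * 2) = -136800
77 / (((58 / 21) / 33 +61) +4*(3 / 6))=53361 / 43717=1.22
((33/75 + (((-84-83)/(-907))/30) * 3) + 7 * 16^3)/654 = 43.84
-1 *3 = -3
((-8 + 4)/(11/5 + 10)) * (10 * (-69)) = 13800/61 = 226.23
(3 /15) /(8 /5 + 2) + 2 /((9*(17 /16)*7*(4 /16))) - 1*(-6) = 4409 /714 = 6.18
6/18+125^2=46876/3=15625.33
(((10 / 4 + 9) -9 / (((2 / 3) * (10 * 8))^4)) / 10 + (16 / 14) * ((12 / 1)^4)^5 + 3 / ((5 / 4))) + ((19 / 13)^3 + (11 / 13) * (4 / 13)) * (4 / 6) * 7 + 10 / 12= 1324787281964370940677499124743326127 / 302363443200000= 4381439991368542996792.74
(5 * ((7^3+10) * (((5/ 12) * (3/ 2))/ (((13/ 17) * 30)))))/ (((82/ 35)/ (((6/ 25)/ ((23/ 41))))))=42007/ 4784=8.78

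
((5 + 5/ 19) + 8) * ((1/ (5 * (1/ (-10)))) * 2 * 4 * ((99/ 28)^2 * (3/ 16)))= -264627/ 532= -497.42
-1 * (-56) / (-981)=-56 / 981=-0.06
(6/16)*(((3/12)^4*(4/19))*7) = 21/9728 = 0.00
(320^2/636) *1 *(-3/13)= -25600/689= -37.16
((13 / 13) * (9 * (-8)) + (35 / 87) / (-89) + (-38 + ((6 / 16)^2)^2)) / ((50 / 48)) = -3488202257 / 33036800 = -105.59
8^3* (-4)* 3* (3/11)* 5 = -92160/11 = -8378.18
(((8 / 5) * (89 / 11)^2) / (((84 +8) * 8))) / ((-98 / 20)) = -7921 / 272734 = -0.03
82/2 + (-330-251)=-540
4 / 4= 1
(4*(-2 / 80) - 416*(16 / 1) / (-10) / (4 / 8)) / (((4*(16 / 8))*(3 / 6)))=13311 / 40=332.78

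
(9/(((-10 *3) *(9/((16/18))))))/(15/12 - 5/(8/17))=32/10125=0.00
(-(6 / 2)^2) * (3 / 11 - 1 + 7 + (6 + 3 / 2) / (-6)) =-1989 / 44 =-45.20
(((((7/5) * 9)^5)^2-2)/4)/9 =984930291862259599/351562500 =2801579496.85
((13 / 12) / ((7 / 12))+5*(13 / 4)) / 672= 169 / 6272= 0.03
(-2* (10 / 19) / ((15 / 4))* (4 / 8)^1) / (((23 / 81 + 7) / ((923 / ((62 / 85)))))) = -847314 / 34751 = -24.38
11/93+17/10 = 1691/930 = 1.82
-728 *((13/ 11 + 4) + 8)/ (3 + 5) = -13195/ 11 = -1199.55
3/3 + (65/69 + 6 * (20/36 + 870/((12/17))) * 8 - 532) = 1349102/23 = 58656.61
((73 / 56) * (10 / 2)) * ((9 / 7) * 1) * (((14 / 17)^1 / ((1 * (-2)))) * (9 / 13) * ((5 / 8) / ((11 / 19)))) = -2808675 / 1089088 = -2.58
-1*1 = -1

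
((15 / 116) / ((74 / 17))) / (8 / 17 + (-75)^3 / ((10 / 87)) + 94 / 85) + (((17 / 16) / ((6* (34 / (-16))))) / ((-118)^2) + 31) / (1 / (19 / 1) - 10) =-9412693826684747999 / 3020372618127921936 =-3.12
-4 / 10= -2 / 5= -0.40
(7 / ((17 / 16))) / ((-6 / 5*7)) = -40 / 51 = -0.78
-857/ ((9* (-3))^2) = -857/ 729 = -1.18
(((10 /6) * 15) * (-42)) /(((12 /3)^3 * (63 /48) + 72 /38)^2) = -63175 /443904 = -0.14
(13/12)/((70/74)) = 481/420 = 1.15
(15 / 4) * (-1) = -15 / 4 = -3.75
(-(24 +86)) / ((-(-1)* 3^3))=-4.07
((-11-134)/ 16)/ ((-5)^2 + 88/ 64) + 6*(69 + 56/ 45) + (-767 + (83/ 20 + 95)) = -3123563/ 12660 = -246.73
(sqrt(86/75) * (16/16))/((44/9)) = 3 * sqrt(258)/220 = 0.22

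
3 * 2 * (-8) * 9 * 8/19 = -3456/19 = -181.89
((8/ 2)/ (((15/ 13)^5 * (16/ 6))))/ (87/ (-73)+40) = 27104389/ 1434206250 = 0.02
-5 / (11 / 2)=-10 / 11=-0.91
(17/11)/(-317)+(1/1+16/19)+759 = 50407749/66253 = 760.84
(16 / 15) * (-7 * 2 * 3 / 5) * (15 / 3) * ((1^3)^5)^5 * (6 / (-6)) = 224 / 5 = 44.80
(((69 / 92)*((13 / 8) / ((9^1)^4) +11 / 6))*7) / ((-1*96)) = -673687 / 6718464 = -0.10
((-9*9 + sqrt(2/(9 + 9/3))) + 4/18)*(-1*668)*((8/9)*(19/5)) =73816672/405-50768*sqrt(6)/135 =181342.23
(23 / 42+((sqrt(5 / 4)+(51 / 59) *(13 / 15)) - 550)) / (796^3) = -6798433 / 6248999783040+sqrt(5) / 1008716672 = -0.00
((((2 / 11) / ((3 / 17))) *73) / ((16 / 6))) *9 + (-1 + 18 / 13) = 145417 / 572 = 254.23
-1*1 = -1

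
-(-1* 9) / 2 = 9 / 2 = 4.50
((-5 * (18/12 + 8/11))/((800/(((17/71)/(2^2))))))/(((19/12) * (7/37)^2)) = -0.01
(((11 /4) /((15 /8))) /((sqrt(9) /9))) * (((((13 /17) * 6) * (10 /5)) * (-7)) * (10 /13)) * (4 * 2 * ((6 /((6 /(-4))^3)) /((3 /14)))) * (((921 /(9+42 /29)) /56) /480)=47.32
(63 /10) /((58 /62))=1953 /290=6.73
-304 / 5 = -60.80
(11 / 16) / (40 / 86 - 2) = -43 / 96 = -0.45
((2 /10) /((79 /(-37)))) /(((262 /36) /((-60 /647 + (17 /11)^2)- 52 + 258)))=-2172071754 /810192163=-2.68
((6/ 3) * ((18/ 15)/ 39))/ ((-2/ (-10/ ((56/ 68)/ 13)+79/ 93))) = 204424/ 42315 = 4.83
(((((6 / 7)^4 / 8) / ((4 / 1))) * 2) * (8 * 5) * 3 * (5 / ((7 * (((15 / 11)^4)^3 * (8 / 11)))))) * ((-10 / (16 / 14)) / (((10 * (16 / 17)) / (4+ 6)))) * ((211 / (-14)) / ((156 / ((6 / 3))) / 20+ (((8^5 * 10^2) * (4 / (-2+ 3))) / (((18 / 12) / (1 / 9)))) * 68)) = 123832968460280497 / 606686160279586275000000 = 0.00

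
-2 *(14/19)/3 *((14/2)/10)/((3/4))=-392/855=-0.46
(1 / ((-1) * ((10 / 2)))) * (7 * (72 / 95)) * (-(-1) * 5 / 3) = -168 / 95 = -1.77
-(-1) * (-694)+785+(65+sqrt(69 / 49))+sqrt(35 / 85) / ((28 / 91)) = sqrt(69) / 7+13 * sqrt(119) / 68+156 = 159.27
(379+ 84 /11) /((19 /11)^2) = 129.59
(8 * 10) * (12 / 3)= 320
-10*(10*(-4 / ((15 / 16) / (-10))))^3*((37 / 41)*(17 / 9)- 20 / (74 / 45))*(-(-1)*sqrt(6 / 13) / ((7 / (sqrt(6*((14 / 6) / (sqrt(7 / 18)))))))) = 5988501422080000*sqrt(13)*14^(1 / 4) / 11181807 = 3735165504.69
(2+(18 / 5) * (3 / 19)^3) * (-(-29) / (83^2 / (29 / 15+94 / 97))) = 8459530492 / 343755761025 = 0.02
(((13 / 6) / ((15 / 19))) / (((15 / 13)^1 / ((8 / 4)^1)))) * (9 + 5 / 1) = 44954 / 675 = 66.60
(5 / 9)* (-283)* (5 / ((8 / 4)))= -7075 / 18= -393.06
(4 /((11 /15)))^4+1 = 12974641 /14641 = 886.19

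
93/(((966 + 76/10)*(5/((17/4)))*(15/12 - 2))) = -527/4868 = -0.11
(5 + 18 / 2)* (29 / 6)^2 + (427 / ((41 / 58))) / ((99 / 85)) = 2288419 / 2706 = 845.68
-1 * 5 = -5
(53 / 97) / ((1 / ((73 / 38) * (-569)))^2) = 91442085557 / 140068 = 652840.66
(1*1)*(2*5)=10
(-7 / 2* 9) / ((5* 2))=-63 / 20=-3.15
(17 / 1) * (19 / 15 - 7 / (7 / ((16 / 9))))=-391 / 45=-8.69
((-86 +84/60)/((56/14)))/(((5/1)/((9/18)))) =-423/200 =-2.12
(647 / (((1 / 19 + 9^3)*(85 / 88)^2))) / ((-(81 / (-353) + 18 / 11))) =-92412479984 / 136685216025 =-0.68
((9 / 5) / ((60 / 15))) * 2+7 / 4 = 2.65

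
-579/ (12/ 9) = -1737/ 4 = -434.25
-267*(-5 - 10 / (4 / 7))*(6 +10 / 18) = 78765 / 2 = 39382.50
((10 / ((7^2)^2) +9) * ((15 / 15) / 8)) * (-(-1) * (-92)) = -497237 / 4802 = -103.55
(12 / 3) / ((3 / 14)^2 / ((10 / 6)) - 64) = -3920 / 62693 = -0.06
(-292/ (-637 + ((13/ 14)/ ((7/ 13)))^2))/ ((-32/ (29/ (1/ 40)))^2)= 3685114825/ 6089187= 605.19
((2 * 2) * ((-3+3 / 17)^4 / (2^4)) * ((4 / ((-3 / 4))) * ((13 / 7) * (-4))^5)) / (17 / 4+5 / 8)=552008524234752 / 1403737447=393242.00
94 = 94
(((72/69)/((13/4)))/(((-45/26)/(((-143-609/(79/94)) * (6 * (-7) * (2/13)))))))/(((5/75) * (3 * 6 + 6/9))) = -19740384/23621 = -835.71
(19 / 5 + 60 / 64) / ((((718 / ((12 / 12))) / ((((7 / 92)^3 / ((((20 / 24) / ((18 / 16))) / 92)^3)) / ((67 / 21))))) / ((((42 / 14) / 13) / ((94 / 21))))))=3385201048173 / 37622740480000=0.09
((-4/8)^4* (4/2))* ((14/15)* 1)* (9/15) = 7/100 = 0.07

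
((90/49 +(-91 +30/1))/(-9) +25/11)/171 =42914/829521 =0.05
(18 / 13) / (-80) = -9 / 520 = -0.02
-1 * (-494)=494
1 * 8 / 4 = 2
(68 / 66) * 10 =340 / 33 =10.30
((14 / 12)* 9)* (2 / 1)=21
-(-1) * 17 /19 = 17 /19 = 0.89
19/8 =2.38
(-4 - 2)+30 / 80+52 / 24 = -83 / 24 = -3.46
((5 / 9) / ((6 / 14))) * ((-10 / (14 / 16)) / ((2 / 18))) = -400 / 3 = -133.33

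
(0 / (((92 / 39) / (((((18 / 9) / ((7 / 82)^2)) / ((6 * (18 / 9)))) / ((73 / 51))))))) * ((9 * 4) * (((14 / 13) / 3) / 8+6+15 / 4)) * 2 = 0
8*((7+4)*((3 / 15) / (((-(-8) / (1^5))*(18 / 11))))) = 121 / 90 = 1.34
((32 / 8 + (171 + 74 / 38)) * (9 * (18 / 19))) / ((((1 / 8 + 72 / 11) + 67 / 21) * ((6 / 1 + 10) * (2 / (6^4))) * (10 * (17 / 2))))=40763335536 / 559172755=72.90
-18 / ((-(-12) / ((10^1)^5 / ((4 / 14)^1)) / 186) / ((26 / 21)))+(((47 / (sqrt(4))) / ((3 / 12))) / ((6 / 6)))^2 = -120891164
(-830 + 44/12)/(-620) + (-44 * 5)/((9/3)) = -72.00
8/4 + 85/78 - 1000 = -77759/78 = -996.91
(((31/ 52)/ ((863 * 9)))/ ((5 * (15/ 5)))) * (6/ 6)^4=31/ 6058260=0.00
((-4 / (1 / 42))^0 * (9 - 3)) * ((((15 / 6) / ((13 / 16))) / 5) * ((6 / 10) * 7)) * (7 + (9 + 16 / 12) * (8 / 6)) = 20944 / 65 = 322.22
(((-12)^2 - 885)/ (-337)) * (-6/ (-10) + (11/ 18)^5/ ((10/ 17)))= 695318585/ 424522944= 1.64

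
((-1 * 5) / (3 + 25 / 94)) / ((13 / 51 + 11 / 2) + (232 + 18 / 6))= -47940 / 7538999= -0.01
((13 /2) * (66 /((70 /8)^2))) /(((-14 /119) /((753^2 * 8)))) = -264652584768 /1225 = -216042926.34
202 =202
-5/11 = -0.45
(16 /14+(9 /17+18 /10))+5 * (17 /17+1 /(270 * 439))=8.47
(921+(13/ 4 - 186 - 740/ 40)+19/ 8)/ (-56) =-5777/ 448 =-12.90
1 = 1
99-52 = 47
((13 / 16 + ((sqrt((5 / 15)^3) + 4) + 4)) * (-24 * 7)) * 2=-2961-112 * sqrt(3) / 3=-3025.66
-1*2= -2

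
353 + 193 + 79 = 625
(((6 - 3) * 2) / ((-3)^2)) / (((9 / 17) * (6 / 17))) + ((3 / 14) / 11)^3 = 1055506483 / 295833384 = 3.57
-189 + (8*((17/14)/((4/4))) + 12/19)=-23761/133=-178.65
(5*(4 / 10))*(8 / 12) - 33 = -95 / 3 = -31.67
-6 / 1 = -6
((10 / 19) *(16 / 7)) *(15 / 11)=2400 / 1463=1.64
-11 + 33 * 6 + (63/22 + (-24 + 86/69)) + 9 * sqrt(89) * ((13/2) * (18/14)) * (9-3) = 253673/1518 + 3159 * sqrt(89)/7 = 4424.53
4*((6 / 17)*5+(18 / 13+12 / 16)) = 3447 / 221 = 15.60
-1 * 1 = -1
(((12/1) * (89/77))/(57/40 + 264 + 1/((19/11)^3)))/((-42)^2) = 24418040/824874875517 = 0.00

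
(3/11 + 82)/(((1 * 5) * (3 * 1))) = 181/33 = 5.48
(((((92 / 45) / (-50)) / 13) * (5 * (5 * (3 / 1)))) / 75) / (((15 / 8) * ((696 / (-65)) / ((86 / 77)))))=3956 / 22609125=0.00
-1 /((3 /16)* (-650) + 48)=8 /591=0.01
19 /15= 1.27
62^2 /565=3844 /565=6.80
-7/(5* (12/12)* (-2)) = 7/10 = 0.70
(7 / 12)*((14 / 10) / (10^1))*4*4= 98 / 75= 1.31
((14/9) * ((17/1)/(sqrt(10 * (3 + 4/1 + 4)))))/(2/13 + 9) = 13 * sqrt(110)/495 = 0.28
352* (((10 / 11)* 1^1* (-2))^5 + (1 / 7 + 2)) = -639495520 / 102487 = -6239.77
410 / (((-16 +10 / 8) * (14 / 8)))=-6560 / 413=-15.88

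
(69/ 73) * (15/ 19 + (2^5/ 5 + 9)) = 106122/ 6935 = 15.30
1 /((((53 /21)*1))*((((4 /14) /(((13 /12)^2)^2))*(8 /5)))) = 6997445 /5861376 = 1.19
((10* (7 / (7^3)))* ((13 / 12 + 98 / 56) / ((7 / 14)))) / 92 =85 / 6762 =0.01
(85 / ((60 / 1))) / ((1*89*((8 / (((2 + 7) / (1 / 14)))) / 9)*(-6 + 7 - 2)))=-3213 / 1424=-2.26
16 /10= 8 /5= 1.60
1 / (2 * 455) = 1 / 910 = 0.00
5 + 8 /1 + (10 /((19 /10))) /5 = 267 /19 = 14.05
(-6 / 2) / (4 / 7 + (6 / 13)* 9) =-273 / 430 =-0.63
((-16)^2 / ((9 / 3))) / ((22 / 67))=8576 / 33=259.88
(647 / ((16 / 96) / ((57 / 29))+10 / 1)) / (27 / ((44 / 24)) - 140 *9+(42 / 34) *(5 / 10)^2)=-55170984 / 1070607539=-0.05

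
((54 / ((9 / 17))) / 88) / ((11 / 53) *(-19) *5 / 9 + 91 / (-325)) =-608175 / 1296416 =-0.47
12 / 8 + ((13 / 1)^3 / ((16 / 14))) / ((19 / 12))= 23097 / 19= 1215.63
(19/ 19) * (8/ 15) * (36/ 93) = 32/ 155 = 0.21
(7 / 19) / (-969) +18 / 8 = 165671 / 73644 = 2.25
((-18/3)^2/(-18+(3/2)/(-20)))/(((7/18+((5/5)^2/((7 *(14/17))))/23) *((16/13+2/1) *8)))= -188370/969061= -0.19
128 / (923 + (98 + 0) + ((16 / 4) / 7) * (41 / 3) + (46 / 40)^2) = 1075200 / 8653109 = 0.12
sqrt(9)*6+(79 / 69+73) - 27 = 4495 / 69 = 65.14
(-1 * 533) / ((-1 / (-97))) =-51701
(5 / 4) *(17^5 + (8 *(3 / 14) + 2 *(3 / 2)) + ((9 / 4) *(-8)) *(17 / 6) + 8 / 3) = 149080405 / 84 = 1774766.73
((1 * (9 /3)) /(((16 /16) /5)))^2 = 225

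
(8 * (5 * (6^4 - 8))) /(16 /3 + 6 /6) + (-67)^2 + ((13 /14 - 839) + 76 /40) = 11787.57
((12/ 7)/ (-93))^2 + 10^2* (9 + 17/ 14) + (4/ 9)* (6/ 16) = 288635485/ 282534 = 1021.60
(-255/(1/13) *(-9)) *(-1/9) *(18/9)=-6630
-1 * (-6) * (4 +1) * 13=390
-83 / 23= -3.61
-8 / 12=-2 / 3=-0.67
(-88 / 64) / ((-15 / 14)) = 77 / 60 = 1.28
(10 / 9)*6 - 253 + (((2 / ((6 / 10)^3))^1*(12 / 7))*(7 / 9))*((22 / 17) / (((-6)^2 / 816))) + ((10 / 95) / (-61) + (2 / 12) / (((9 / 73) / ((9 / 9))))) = 65991329 / 563274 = 117.16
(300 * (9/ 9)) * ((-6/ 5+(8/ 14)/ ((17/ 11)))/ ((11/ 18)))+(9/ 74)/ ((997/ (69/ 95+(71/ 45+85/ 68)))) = -2991511748381/ 7339730552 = -407.58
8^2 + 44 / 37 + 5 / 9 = 65.74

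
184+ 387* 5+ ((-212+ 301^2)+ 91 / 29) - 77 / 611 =1639202620 / 17719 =92511.01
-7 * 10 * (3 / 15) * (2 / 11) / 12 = -7 / 33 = -0.21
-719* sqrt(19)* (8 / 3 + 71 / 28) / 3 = -314203* sqrt(19) / 252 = -5434.84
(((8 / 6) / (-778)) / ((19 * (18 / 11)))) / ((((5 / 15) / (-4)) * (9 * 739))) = 44 / 442417869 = 0.00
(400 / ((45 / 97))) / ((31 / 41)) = 318160 / 279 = 1140.36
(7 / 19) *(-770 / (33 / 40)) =-19600 / 57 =-343.86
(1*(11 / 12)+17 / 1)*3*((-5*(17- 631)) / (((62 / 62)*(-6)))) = -330025 / 12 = -27502.08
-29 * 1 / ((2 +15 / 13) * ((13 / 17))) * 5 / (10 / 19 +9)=-46835 / 7421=-6.31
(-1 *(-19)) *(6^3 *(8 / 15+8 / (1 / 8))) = 1324224 / 5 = 264844.80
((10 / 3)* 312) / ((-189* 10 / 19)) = -1976 / 189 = -10.46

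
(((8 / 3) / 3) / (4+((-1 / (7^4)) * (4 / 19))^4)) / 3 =8661897489521943842 / 116935616108546243595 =0.07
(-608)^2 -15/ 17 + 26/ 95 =597006377/ 1615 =369663.39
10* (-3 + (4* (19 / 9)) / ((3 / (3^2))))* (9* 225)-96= 452154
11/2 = 5.50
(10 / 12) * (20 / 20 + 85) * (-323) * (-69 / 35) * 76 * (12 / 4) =72833916 / 7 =10404845.14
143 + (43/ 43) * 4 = 147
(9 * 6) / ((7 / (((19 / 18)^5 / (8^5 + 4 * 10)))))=2476099 / 8036122752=0.00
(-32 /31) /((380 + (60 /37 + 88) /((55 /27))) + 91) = -65120 /32488527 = -0.00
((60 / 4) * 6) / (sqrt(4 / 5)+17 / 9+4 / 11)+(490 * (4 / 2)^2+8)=422114538 / 209441- 1764180 * sqrt(5) / 209441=1996.60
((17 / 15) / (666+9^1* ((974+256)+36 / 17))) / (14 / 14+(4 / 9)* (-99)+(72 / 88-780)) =-187 / 1594691280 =-0.00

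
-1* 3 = -3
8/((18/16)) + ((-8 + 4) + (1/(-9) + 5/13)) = 44/13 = 3.38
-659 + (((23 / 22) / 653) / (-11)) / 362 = -37698366531 / 57205412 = -659.00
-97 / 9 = -10.78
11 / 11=1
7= 7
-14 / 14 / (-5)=1 / 5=0.20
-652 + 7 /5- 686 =-6683 /5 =-1336.60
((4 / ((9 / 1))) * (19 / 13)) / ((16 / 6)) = 19 / 78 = 0.24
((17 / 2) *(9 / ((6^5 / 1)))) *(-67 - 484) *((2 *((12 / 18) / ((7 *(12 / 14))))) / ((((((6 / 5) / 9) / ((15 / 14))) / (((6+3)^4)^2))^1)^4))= -339222477072796499993098420047253292578125 / 19668992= -17246561342482446481909110000000000.00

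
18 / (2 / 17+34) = 153 / 290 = 0.53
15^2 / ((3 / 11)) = 825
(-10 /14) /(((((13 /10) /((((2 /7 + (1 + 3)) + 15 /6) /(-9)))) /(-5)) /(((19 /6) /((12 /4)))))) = -225625 /103194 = -2.19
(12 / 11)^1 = 12 / 11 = 1.09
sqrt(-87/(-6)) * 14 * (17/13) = 119 * sqrt(58)/13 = 69.71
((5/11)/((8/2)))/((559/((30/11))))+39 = 5275917/135278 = 39.00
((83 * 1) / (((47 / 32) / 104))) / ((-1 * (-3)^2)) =-276224 / 423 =-653.01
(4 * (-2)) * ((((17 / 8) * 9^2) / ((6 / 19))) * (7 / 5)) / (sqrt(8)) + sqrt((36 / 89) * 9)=-61047 * sqrt(2) / 40 + 18 * sqrt(89) / 89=-2156.43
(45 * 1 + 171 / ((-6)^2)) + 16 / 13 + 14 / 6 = 8317 / 156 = 53.31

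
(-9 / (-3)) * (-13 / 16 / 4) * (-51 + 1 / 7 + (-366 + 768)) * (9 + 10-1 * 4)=-718965 / 224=-3209.67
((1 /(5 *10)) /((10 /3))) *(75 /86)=9 /1720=0.01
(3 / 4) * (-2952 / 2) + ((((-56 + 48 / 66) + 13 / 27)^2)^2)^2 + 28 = 4917461806845617940718846286401162 / 60541279401415837761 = 81224940329401.37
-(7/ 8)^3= -343/ 512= -0.67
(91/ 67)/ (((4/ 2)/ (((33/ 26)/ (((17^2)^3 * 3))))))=77/ 6468868492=0.00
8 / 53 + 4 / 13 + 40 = 27876 / 689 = 40.46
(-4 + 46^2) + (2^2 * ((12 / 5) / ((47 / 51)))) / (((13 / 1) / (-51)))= 6327312 / 3055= 2071.13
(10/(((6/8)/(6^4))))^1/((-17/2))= -34560/17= -2032.94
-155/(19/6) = -930/19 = -48.95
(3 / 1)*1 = 3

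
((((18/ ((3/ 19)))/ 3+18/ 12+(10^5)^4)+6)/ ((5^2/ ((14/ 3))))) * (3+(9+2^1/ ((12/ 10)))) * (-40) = -153066666666666666736312/ 15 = -10204444444444444449087.47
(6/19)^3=216/6859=0.03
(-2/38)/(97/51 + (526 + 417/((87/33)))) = -1479/19279376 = -0.00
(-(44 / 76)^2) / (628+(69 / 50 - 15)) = -6050 / 11089559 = -0.00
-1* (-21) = 21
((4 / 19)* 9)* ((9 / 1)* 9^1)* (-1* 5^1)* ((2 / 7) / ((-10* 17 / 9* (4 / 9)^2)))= 58.76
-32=-32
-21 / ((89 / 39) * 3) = -273 / 89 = -3.07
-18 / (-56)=9 / 28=0.32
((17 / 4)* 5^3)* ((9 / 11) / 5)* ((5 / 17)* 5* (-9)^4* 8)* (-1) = -73811250 / 11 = -6710113.64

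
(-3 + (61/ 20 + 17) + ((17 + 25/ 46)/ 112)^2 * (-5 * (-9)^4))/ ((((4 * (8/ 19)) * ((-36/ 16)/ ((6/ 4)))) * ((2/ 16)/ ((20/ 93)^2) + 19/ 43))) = 427120727432765/ 4307020088448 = 99.17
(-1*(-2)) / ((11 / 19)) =38 / 11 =3.45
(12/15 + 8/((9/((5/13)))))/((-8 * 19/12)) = -334/3705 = -0.09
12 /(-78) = -2 /13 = -0.15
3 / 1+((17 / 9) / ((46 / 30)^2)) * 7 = 4562 / 529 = 8.62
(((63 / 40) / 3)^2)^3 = 85766121 / 4096000000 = 0.02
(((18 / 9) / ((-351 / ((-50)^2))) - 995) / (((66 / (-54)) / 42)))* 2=9918860 / 143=69362.66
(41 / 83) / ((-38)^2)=41 / 119852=0.00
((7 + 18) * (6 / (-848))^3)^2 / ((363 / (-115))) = -17465625 / 703040768339869696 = -0.00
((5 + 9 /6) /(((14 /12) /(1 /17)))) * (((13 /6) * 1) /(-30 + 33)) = 169 /714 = 0.24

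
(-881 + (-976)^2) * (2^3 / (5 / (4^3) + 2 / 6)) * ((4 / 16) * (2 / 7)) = 1321703.00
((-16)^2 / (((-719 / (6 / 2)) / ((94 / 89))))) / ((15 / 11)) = -264704 / 319955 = -0.83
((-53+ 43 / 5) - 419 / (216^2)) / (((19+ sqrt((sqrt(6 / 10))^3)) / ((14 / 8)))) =-12435039311275 / 3040123249152 - 1377843691 *sqrt(15) / 1013374416384+ 72518089 *3^(1 / 4) *5^(3 / 4) / 1688957360640+ 130895150645 *3^(3 / 4) *5^(1 / 4) / 3040123249152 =-3.95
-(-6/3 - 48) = 50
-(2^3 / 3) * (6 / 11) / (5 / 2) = -32 / 55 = -0.58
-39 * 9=-351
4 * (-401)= -1604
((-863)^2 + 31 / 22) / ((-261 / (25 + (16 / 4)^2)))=-671782909 / 5742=-116994.59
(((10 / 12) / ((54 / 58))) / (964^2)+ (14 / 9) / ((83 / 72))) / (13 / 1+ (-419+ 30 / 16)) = -16861158659 / 5049668776716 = -0.00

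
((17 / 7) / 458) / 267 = 17 / 856002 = 0.00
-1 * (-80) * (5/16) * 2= 50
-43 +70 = 27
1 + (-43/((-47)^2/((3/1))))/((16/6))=17285/17672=0.98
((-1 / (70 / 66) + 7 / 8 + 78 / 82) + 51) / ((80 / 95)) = 61.61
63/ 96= 0.66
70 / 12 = 5.83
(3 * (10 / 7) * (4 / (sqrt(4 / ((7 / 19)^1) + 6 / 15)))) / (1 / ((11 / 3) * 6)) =112.41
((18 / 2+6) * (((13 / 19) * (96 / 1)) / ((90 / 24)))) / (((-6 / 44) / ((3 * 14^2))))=-21525504 / 19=-1132921.26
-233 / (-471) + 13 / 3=758 / 157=4.83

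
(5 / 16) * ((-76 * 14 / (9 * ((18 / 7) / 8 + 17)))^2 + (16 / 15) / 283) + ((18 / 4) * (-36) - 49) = -211844999438 / 1078412535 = -196.44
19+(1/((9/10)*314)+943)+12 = 1376267/1413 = 974.00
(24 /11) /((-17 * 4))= -0.03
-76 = -76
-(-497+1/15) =7454/15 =496.93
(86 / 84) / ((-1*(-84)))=43 / 3528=0.01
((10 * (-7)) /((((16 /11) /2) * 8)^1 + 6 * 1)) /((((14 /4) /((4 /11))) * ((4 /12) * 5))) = -24 /65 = -0.37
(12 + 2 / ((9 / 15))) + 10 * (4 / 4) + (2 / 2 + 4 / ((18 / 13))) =263 / 9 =29.22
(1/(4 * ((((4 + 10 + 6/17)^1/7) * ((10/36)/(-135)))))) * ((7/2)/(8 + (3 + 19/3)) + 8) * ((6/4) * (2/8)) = -73998603/406016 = -182.26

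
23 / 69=1 / 3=0.33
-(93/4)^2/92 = -8649/1472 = -5.88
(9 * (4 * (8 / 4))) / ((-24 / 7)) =-21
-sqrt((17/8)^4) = -289/64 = -4.52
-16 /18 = -8 /9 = -0.89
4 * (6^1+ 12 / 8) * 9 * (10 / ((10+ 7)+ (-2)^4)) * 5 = 4500 / 11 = 409.09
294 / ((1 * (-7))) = -42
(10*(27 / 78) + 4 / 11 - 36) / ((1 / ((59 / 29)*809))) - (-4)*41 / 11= -219548503 / 4147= -52941.52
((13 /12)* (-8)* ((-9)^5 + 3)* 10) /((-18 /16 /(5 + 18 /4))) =-388916320 /9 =-43212924.44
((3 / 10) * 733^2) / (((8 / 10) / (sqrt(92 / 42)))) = 537289 * sqrt(966) / 56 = 298200.58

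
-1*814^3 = -539353144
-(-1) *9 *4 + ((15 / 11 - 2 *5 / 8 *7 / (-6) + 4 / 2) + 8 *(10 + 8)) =48793 / 264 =184.82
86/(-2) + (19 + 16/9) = -200/9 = -22.22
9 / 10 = 0.90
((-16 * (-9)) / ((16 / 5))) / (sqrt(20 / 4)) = 9 * sqrt(5) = 20.12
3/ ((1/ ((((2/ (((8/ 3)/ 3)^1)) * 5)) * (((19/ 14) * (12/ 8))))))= 68.71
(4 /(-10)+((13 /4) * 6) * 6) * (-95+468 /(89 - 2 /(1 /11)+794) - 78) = -5771117 /287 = -20108.42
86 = 86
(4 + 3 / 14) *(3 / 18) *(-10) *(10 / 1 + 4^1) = -295 / 3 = -98.33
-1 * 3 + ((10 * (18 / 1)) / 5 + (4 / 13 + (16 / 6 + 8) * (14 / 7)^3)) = 4627 / 39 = 118.64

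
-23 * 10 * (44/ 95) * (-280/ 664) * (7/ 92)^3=132055/ 6673864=0.02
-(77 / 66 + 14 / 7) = -19 / 6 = -3.17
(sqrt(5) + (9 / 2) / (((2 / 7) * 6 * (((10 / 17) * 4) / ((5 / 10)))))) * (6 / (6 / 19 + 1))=20349 / 8000 + 114 * sqrt(5) / 25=12.74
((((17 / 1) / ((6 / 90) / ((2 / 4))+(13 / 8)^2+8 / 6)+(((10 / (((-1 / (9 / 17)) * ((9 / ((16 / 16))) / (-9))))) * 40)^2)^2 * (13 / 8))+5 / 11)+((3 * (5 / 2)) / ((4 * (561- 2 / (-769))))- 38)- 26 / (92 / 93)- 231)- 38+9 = 40856766215505702211722327 / 12502485201406904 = 3267891587.74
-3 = -3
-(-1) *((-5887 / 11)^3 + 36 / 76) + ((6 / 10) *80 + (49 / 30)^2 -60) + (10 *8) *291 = -3488287571154511 / 22760100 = -153263279.65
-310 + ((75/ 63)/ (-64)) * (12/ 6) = -208345/ 672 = -310.04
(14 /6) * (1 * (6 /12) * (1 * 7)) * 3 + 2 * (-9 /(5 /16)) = -331 /10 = -33.10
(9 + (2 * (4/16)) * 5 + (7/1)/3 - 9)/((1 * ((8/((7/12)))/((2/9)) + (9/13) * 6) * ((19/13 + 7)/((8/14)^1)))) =4901/989010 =0.00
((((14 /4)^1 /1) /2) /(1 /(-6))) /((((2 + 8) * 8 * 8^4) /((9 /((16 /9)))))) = -1701 /10485760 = -0.00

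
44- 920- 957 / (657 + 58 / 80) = -23084964 / 26309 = -877.46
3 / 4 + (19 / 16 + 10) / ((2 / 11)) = 1993 / 32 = 62.28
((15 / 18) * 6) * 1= 5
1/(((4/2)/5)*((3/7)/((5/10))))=2.92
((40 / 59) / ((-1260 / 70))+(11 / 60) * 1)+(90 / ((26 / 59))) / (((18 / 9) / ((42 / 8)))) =148069747 / 276120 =536.25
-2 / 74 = -0.03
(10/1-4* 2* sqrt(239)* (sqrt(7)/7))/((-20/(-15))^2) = 45/8-9* sqrt(1673)/14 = -20.67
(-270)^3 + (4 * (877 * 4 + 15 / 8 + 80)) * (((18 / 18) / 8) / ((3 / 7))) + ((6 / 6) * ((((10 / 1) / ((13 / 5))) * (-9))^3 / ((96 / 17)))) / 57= -19678940.67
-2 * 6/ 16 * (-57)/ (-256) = -171/ 1024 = -0.17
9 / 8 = 1.12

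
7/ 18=0.39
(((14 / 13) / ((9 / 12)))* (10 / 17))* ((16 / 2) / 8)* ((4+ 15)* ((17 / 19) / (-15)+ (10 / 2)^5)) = 99748096 / 1989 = 50149.87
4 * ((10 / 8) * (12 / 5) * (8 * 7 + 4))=720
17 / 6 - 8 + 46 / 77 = -2111 / 462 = -4.57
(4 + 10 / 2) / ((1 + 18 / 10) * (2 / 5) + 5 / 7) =525 / 107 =4.91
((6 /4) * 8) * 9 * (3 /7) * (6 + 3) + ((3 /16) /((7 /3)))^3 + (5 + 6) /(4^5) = 585268685 /1404928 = 416.58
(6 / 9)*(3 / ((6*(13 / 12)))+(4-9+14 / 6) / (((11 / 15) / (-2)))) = 2212 / 429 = 5.16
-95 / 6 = -15.83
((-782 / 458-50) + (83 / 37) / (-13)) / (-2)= 2857264 / 110149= 25.94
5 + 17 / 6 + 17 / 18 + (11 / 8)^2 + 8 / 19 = 121363 / 10944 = 11.09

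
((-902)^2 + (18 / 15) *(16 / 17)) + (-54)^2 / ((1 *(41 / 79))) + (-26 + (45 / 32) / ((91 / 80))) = 519593349617 / 634270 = 819199.00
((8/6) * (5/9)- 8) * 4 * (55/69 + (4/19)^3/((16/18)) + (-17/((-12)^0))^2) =-107531505088/12778317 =-8415.15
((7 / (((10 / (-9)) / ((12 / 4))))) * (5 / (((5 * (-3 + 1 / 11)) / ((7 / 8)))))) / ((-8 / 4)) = -14553 / 5120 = -2.84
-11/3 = -3.67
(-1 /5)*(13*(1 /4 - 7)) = 351 /20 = 17.55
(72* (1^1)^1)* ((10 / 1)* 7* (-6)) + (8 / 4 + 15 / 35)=-211663 / 7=-30237.57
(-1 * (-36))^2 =1296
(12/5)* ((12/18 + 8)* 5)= 104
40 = 40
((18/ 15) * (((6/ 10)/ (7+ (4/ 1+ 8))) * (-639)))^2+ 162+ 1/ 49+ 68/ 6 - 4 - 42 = 23671438213/ 33166875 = 713.71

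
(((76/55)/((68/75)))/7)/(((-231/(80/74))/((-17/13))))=0.00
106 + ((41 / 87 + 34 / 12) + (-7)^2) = 27545 / 174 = 158.30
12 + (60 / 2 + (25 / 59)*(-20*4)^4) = 17355974.20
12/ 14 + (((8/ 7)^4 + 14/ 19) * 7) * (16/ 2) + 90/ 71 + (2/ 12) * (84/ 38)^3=23505761964/ 167037227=140.72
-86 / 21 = -4.10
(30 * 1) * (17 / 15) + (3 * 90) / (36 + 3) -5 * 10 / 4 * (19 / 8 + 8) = -18463 / 208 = -88.76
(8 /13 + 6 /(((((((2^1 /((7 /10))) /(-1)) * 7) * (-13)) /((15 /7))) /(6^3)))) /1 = 1028 /91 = 11.30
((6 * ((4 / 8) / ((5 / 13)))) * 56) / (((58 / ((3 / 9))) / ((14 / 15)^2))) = 71344 / 32625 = 2.19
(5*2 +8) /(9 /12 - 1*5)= -72 /17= -4.24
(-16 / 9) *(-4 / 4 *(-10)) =-160 / 9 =-17.78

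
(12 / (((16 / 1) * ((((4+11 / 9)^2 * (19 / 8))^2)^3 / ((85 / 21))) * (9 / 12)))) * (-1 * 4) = -0.00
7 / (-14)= -1 / 2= -0.50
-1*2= -2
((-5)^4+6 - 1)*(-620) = -390600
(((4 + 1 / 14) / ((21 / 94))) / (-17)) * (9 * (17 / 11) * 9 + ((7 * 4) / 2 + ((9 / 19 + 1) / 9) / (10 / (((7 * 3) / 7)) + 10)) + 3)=-41903179 / 274890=-152.44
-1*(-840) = 840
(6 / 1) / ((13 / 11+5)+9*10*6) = 33 / 3004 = 0.01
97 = 97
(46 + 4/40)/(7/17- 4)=-7837/610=-12.85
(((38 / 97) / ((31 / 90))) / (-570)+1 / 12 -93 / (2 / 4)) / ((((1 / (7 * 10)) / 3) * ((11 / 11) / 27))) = -6339711105 / 6014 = -1054158.81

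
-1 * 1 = -1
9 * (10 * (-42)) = -3780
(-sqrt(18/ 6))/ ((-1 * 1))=sqrt(3)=1.73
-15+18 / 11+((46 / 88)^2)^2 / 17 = -851219423 / 63717632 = -13.36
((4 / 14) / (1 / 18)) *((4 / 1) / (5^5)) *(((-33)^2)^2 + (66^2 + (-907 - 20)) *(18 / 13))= 445786416 / 56875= 7838.00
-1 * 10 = -10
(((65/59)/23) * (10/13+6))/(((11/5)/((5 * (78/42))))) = 13000/9499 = 1.37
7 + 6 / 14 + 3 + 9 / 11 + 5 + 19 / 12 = 16475 / 924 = 17.83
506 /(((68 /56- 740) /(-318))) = 2252712 /10343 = 217.80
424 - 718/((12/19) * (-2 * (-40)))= 196699/480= 409.79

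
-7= -7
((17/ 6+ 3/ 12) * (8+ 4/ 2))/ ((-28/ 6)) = -185/ 28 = -6.61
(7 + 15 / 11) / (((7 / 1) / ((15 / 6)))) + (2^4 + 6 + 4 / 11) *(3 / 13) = 8156 / 1001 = 8.15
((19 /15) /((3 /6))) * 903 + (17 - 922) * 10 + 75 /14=-6757.04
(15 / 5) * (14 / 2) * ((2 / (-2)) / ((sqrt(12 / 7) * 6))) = -7 * sqrt(21) / 12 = -2.67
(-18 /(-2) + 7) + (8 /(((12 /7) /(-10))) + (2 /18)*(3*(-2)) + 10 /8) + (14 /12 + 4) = -24.92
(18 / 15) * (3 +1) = 24 / 5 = 4.80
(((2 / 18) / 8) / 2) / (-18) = -0.00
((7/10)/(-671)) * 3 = -21/6710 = -0.00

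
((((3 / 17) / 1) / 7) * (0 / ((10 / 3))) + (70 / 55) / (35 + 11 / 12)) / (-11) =-168 / 52151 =-0.00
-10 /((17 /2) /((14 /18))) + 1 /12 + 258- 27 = 230.17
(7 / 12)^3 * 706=121079 / 864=140.14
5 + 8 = 13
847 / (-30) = -847 / 30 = -28.23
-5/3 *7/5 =-7/3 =-2.33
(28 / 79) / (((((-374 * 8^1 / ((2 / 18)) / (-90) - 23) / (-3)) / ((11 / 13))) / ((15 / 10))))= -6930 / 1418287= -0.00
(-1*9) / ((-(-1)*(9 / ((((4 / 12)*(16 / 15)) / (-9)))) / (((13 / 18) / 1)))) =104 / 3645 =0.03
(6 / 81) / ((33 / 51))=0.11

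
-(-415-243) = 658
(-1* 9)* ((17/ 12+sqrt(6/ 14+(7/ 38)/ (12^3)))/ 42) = -17/ 56 -sqrt(157238718)/ 89376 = -0.44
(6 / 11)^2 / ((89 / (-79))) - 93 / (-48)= 288335 / 172304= 1.67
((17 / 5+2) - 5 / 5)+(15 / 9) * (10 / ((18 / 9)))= 191 / 15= 12.73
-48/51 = -16/17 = -0.94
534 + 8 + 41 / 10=5461 / 10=546.10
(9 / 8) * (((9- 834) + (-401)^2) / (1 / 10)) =1799730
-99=-99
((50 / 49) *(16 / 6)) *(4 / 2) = 800 / 147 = 5.44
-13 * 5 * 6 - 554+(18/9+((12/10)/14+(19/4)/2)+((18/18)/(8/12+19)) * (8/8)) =-15520349/16520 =-939.49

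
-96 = -96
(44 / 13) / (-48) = -11 / 156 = -0.07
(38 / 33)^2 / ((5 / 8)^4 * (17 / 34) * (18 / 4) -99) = -23658496 / 1760249799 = -0.01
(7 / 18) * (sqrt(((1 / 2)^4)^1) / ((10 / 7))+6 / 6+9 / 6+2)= 1309 / 720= 1.82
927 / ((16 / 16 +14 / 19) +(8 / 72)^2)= 1426653 / 2692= 529.96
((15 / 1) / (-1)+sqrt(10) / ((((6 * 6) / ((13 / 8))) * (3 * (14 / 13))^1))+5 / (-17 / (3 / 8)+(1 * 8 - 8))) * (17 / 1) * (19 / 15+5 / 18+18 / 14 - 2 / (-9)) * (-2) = 1563.58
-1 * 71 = -71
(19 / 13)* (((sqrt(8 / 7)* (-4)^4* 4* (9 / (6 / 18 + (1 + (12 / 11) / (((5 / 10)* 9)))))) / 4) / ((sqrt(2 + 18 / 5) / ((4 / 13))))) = 1444608* sqrt(10) / 15379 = 297.04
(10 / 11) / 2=5 / 11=0.45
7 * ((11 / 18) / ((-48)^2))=77 / 41472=0.00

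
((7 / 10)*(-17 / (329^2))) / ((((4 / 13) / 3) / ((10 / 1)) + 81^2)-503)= -663 / 36533254912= -0.00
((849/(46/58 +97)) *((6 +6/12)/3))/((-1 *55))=-106691/311960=-0.34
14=14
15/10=3/2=1.50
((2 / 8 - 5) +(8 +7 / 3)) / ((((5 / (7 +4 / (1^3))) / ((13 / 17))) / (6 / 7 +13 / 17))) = 1849133 / 121380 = 15.23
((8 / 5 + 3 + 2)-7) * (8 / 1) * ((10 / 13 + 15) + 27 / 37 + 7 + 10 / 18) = -1666112 / 21645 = -76.97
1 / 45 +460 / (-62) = -10319 / 1395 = -7.40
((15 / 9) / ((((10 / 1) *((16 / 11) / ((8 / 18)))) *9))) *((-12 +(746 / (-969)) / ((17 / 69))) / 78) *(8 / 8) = -456775 / 416305656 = -0.00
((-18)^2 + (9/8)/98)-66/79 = 20016231/61936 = 323.18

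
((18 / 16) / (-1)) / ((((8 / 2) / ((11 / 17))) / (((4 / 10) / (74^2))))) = -99 / 7447360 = -0.00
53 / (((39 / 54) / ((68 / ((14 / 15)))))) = 486540 / 91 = 5346.59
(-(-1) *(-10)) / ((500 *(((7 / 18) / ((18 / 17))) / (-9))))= 1458 / 2975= 0.49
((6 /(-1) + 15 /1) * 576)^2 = 26873856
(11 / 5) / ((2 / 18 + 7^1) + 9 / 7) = 693 / 2645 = 0.26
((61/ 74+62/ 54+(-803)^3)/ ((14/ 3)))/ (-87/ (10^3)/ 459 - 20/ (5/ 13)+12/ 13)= 57157654695976250/ 26312425643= 2172268.55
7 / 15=0.47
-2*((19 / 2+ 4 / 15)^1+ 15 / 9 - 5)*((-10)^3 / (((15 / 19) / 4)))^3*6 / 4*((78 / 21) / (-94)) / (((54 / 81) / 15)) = -2231794901722.39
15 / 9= 5 / 3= 1.67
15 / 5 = 3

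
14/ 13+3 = 53/ 13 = 4.08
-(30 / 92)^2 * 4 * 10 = -2250 / 529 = -4.25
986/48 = 493/24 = 20.54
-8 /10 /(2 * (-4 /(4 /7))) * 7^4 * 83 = 56938 /5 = 11387.60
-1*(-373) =373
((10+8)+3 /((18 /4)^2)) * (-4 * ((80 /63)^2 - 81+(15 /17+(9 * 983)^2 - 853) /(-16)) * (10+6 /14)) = 1927601515596815 /520506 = 3703322373.99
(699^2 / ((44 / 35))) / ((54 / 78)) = 24701495 / 44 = 561397.61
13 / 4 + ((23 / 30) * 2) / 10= 1021 / 300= 3.40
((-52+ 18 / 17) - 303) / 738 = -6017 / 12546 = -0.48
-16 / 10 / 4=-2 / 5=-0.40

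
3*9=27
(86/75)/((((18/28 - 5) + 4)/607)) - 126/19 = -13932982/7125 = -1955.51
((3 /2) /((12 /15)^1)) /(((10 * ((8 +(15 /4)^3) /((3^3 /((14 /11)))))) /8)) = 14256 /27209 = 0.52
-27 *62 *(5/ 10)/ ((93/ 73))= -657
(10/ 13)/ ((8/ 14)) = 35/ 26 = 1.35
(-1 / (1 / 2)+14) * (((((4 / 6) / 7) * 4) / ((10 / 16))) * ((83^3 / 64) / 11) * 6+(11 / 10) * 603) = 16787334 / 385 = 43603.46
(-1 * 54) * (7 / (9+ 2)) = -378 / 11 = -34.36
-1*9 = -9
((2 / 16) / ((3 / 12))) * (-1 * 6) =-3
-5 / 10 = -1 / 2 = -0.50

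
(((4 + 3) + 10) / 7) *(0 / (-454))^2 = 0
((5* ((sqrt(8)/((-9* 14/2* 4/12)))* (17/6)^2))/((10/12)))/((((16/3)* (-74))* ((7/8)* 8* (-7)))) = -289* sqrt(2)/1218336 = -0.00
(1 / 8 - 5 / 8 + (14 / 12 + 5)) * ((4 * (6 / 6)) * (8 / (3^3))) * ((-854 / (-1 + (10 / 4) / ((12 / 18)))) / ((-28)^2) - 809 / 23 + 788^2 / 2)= 99693969040 / 47817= 2084906.39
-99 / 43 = -2.30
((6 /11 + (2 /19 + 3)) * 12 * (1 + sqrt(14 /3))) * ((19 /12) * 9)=1972.86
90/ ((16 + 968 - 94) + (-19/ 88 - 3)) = 0.10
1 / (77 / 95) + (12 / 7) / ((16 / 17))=3.06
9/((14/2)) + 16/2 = 65/7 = 9.29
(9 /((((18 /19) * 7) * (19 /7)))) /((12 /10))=5 /12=0.42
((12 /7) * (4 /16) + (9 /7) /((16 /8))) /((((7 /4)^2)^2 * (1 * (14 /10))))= 9600 /117649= 0.08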